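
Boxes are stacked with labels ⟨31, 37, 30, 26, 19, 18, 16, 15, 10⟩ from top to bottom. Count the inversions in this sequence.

35 inversions

Sweep left to right; for each value list the smaller values that follow it:
31: 7
37: 7
30: 6
26: 5
19: 4
18: 3
16: 2
15: 1
10: 0
Sum: 7 + 7 + 6 + 5 + 4 + 3 + 2 + 1 + 0 = 35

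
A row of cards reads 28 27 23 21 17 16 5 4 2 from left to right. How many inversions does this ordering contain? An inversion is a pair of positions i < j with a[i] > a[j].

Count, for each position, how many later elements it exceeds:
28 → 27, 23, 21, 17, 16, 5, 4, 2 → 8
27 → 23, 21, 17, 16, 5, 4, 2 → 7
23 → 21, 17, 16, 5, 4, 2 → 6
21 → 17, 16, 5, 4, 2 → 5
17 → 16, 5, 4, 2 → 4
16 → 5, 4, 2 → 3
5 → 4, 2 → 2
4 → 2 → 1
2 → none → 0
Sum: 8 + 7 + 6 + 5 + 4 + 3 + 2 + 1 + 0 = 36

There are 36 inversions.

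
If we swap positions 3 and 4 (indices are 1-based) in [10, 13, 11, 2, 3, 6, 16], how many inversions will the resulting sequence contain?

Positions 3 and 4 hold 11 and 2; after swapping, the array is [10, 13, 2, 11, 3, 6, 16].
Sweep left to right; for each value list the smaller values that follow it:
10 → 2, 3, 6 → 3
13 → 2, 11, 3, 6 → 4
2 → none → 0
11 → 3, 6 → 2
3 → none → 0
6 → none → 0
16 → none → 0
Sum: 3 + 4 + 0 + 2 + 0 + 0 + 0 = 9

9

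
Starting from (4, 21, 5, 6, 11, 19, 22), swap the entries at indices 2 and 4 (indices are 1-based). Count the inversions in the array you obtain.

3 inversions

Positions 2 and 4 hold 21 and 6; after swapping, the array is [4, 6, 5, 21, 11, 19, 22].
Element-by-element contributions:
4: 0
6: 1
5: 0
21: 2
11: 0
19: 0
22: 0
Sum: 0 + 1 + 0 + 2 + 0 + 0 + 0 = 3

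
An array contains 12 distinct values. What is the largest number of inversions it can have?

66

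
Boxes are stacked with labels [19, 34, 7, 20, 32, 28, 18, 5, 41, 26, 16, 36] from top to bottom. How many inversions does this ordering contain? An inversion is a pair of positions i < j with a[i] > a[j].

31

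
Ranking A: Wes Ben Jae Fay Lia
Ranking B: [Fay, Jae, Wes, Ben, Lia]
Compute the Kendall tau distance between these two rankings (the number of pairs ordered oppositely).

Assign each item its position (1..5) in the first ordering, then rewrite the second ordering as that position sequence:
positions: Wes→1, Ben→2, Jae→3, Fay→4, Lia→5
second ordering as positions: [4, 3, 1, 2, 5]
Discordant pairs = inversions in this position sequence.
4: 3, 1, 2 → 3
3: 1, 2 → 2
1: 0
2: 0
5: 0
Total: 3 + 2 + 0 + 0 + 0 = 5

5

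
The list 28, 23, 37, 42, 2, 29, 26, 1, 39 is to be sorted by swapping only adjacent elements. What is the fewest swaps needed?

19

The minimum number of adjacent swaps to sort an array equals its inversion count, since every such swap removes exactly one inversion.
Count inversions — for each element, later elements that are smaller:
28: 23, 2, 26, 1 → 4
23: 2, 1 → 2
37: 2, 29, 26, 1 → 4
42: 2, 29, 26, 1, 39 → 5
2: 1 → 1
29: 26, 1 → 2
26: 1 → 1
1: none → 0
39: none → 0
Total inversions: 4 + 2 + 4 + 5 + 1 + 2 + 1 + 0 + 0 = 19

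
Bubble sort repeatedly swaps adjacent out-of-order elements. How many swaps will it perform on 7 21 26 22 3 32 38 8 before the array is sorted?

Each adjacent swap fixes exactly one inversion, so the minimum swap count equals the number of inversions.
Count inversions — for each element, later elements that are smaller:
7: 3 → 1
21: 3, 8 → 2
26: 22, 3, 8 → 3
22: 3, 8 → 2
3: none → 0
32: 8 → 1
38: 8 → 1
8: none → 0
Total inversions: 1 + 2 + 3 + 2 + 0 + 1 + 1 + 0 = 10

10 swaps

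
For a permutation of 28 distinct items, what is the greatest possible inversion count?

Inversions: 378

The maximum occurs when the array is in strictly decreasing order: every one of the C(28, 2) pairs is inverted.
C(28, 2) = 28·27/2 = 378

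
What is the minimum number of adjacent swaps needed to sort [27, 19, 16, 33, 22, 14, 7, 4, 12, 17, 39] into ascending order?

33

Each adjacent swap fixes exactly one inversion, so the minimum swap count equals the number of inversions.
Count inversions — for each element, later elements that are smaller:
27: 19, 16, 22, 14, 7, 4, 12, 17 → 8
19: 16, 14, 7, 4, 12, 17 → 6
16: 14, 7, 4, 12 → 4
33: 22, 14, 7, 4, 12, 17 → 6
22: 14, 7, 4, 12, 17 → 5
14: 7, 4, 12 → 3
7: 4 → 1
4: none → 0
12: none → 0
17: none → 0
39: none → 0
Total inversions: 8 + 6 + 4 + 6 + 5 + 3 + 1 + 0 + 0 + 0 + 0 = 33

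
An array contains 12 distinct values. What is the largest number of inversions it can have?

66

The maximum occurs when the array is in strictly decreasing order: every one of the C(12, 2) pairs is inverted.
C(12, 2) = 12·11/2 = 66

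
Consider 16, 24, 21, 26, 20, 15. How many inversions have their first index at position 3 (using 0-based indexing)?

The element at index 3 is 26.
Elements after it: 20, 15
Those smaller than 26: 20, 15

2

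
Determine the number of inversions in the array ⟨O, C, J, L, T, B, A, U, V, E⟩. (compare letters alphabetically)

There are 20 inversions.

Sweep left to right; for each value list the smaller values that follow it:
O: 6
C: 2
J: 3
L: 3
T: 3
B: 1
A: 0
U: 1
V: 1
E: 0
Sum: 6 + 2 + 3 + 3 + 3 + 1 + 0 + 1 + 1 + 0 = 20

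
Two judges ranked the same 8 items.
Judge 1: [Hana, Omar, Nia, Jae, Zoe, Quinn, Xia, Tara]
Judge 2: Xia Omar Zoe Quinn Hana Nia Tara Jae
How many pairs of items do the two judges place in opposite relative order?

There are 14 discordant pairs.

Assign each item its position (1..8) in the first ordering, then rewrite the second ordering as that position sequence:
positions: Hana→1, Omar→2, Nia→3, Jae→4, Zoe→5, Quinn→6, Xia→7, Tara→8
second ordering as positions: [7, 2, 5, 6, 1, 3, 8, 4]
Discordant pairs = inversions in this position sequence.
7: 2, 5, 6, 1, 3, 4 → 6
2: 1 → 1
5: 1, 3, 4 → 3
6: 1, 3, 4 → 3
1: 0
3: 0
8: 4 → 1
4: 0
Total: 6 + 1 + 3 + 3 + 0 + 0 + 1 + 0 = 14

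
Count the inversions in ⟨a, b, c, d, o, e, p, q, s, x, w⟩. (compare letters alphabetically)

2 inversions

Sweep left to right; for each value list the smaller values that follow it:
a → none → 0
b → none → 0
c → none → 0
d → none → 0
o → e → 1
e → none → 0
p → none → 0
q → none → 0
s → none → 0
x → w → 1
w → none → 0
Sum: 0 + 0 + 0 + 0 + 1 + 0 + 0 + 0 + 0 + 1 + 0 = 2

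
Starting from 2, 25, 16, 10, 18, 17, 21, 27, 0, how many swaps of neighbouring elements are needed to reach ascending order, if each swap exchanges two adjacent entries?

15 adjacent swaps

Minimum adjacent swaps = number of inversions (each swap of adjacent out-of-order elements removes one inversion and no swap can remove more).
Count inversions — for each element, later elements that are smaller:
2: 0 → 1
25: 16, 10, 18, 17, 21, 0 → 6
16: 10, 0 → 2
10: 0 → 1
18: 17, 0 → 2
17: 0 → 1
21: 0 → 1
27: 0 → 1
0: none → 0
Total inversions: 1 + 6 + 2 + 1 + 2 + 1 + 1 + 1 + 0 = 15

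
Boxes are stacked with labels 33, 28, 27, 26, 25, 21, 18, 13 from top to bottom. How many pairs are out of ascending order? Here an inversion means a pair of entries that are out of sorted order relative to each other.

28

For each element, count later entries that are smaller:
33 → 28, 27, 26, 25, 21, 18, 13 → 7
28 → 27, 26, 25, 21, 18, 13 → 6
27 → 26, 25, 21, 18, 13 → 5
26 → 25, 21, 18, 13 → 4
25 → 21, 18, 13 → 3
21 → 18, 13 → 2
18 → 13 → 1
13 → none → 0
Sum: 7 + 6 + 5 + 4 + 3 + 2 + 1 + 0 = 28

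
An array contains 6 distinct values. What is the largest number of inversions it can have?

A reversed (strictly descending) arrangement makes every pair an inversion, giving C(6, 2) inversions.
C(6, 2) = 6·5/2 = 15

There are 15 inversions.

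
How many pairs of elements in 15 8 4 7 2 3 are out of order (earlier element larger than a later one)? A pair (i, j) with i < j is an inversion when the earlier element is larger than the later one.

For each element, count later entries that are smaller:
15 → 8, 4, 7, 2, 3 → 5
8 → 4, 7, 2, 3 → 4
4 → 2, 3 → 2
7 → 2, 3 → 2
2 → none → 0
3 → none → 0
Sum: 5 + 4 + 2 + 2 + 0 + 0 = 13

13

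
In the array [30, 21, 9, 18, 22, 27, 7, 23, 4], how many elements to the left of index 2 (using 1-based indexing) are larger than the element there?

1

The element at index 2 is 21.
Elements before it: 30
Those larger than 21: 30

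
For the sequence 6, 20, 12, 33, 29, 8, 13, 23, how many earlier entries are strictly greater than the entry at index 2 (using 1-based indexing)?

0

The element at index 2 is 20.
Elements before it: 6
None of them are larger than 20.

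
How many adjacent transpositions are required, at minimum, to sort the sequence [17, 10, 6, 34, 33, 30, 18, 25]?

12

The minimum number of adjacent swaps to sort an array equals its inversion count, since every such swap removes exactly one inversion.
Count inversions — for each element, later elements that are smaller:
17: 10, 6 → 2
10: 6 → 1
6: none → 0
34: 33, 30, 18, 25 → 4
33: 30, 18, 25 → 3
30: 18, 25 → 2
18: none → 0
25: none → 0
Total inversions: 2 + 1 + 0 + 4 + 3 + 2 + 0 + 0 = 12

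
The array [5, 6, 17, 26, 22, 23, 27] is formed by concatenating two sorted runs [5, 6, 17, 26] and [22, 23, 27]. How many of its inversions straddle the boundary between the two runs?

Cross-inversions: 2

Take each right-half value and tally the left-half values above it:
r = 22: 26 → 1
r = 23: 26 → 1
r = 27: none → 0
Cross-inversions: 1 + 1 + 0 = 2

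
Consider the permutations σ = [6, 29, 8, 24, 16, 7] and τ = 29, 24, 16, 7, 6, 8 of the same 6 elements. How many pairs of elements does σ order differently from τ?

Assign each item its position (1..6) in the first ordering, then rewrite the second ordering as that position sequence:
positions: 6→1, 29→2, 8→3, 24→4, 16→5, 7→6
second ordering as positions: [2, 4, 5, 6, 1, 3]
Discordant pairs = inversions in this position sequence.
2: 1 → 1
4: 1, 3 → 2
5: 1, 3 → 2
6: 1, 3 → 2
1: 0
3: 0
Total: 1 + 2 + 2 + 2 + 0 + 0 = 7

7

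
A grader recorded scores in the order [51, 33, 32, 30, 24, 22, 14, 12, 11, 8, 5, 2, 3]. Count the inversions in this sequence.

77

For each element, count later entries that are smaller:
51 → 33, 32, 30, 24, 22, 14, 12, 11, 8, 5, 2, 3 → 12
33 → 32, 30, 24, 22, 14, 12, 11, 8, 5, 2, 3 → 11
32 → 30, 24, 22, 14, 12, 11, 8, 5, 2, 3 → 10
30 → 24, 22, 14, 12, 11, 8, 5, 2, 3 → 9
24 → 22, 14, 12, 11, 8, 5, 2, 3 → 8
22 → 14, 12, 11, 8, 5, 2, 3 → 7
14 → 12, 11, 8, 5, 2, 3 → 6
12 → 11, 8, 5, 2, 3 → 5
11 → 8, 5, 2, 3 → 4
8 → 5, 2, 3 → 3
5 → 2, 3 → 2
2 → none → 0
3 → none → 0
Sum: 12 + 11 + 10 + 9 + 8 + 7 + 6 + 5 + 4 + 3 + 2 + 0 + 0 = 77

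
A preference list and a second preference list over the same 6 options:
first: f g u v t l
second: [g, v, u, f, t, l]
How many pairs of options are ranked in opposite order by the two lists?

Assign each item its position (1..6) in the first ordering, then rewrite the second ordering as that position sequence:
positions: f→1, g→2, u→3, v→4, t→5, l→6
second ordering as positions: [2, 4, 3, 1, 5, 6]
Discordant pairs = inversions in this position sequence.
2: 1 → 1
4: 3, 1 → 2
3: 1 → 1
1: 0
5: 0
6: 0
Total: 1 + 2 + 1 + 0 + 0 + 0 = 4

4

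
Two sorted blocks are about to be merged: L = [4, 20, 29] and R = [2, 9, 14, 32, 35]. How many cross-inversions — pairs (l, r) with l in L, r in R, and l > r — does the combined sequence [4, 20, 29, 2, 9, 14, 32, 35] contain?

7 cross-inversions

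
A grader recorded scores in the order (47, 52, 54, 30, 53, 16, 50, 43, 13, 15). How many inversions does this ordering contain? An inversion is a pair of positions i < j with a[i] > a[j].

33 inversions

Sweep left to right; for each value list the smaller values that follow it:
47 → 30, 16, 43, 13, 15 → 5
52 → 30, 16, 50, 43, 13, 15 → 6
54 → 30, 53, 16, 50, 43, 13, 15 → 7
30 → 16, 13, 15 → 3
53 → 16, 50, 43, 13, 15 → 5
16 → 13, 15 → 2
50 → 43, 13, 15 → 3
43 → 13, 15 → 2
13 → none → 0
15 → none → 0
Sum: 5 + 6 + 7 + 3 + 5 + 2 + 3 + 2 + 0 + 0 = 33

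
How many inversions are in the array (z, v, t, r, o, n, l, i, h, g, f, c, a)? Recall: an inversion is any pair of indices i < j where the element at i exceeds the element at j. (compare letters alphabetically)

Count, for each position, how many later elements it exceeds:
z: 12
v: 11
t: 10
r: 9
o: 8
n: 7
l: 6
i: 5
h: 4
g: 3
f: 2
c: 1
a: 0
Sum: 12 + 11 + 10 + 9 + 8 + 7 + 6 + 5 + 4 + 3 + 2 + 1 + 0 = 78

78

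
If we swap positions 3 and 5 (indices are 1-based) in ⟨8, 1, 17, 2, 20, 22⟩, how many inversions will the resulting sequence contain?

Inversions: 4

Positions 3 and 5 hold 17 and 20; after swapping, the array is [8, 1, 20, 2, 17, 22].
Sweep left to right; for each value list the smaller values that follow it:
8: 2
1: 0
20: 2
2: 0
17: 0
22: 0
Sum: 2 + 0 + 2 + 0 + 0 + 0 = 4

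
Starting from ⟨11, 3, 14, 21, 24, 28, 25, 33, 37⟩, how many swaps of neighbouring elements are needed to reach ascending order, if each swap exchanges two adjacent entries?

The minimum number of adjacent swaps to sort an array equals its inversion count, since every such swap removes exactly one inversion.
Count inversions — for each element, later elements that are smaller:
11: 3 → 1
3: none → 0
14: none → 0
21: none → 0
24: none → 0
28: 25 → 1
25: none → 0
33: none → 0
37: none → 0
Total inversions: 1 + 0 + 0 + 0 + 0 + 1 + 0 + 0 + 0 = 2

2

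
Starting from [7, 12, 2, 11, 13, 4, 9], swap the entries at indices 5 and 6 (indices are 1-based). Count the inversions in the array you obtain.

Positions 5 and 6 hold 13 and 4; after swapping, the array is [7, 12, 2, 11, 4, 13, 9].
For each element, count later entries that are smaller:
7 → 2, 4 → 2
12 → 2, 11, 4, 9 → 4
2 → none → 0
11 → 4, 9 → 2
4 → none → 0
13 → 9 → 1
9 → none → 0
Sum: 2 + 4 + 0 + 2 + 0 + 1 + 0 = 9

Inversions: 9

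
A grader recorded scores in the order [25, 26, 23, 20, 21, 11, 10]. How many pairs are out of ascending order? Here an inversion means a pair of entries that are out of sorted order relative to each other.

19 out-of-order pairs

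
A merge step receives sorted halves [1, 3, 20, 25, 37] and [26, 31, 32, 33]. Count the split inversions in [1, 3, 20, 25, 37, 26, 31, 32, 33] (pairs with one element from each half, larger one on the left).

Count, for every r in R, how many entries of L exceed r:
r = 26: 37 → 1
r = 31: 37 → 1
r = 32: 37 → 1
r = 33: 37 → 1
Cross-inversions: 1 + 1 + 1 + 1 = 4

Cross-inversions: 4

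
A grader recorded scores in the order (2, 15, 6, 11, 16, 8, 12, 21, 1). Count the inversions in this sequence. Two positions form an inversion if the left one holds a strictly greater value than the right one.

15

Element-by-element contributions:
2 → 1 → 1
15 → 6, 11, 8, 12, 1 → 5
6 → 1 → 1
11 → 8, 1 → 2
16 → 8, 12, 1 → 3
8 → 1 → 1
12 → 1 → 1
21 → 1 → 1
1 → none → 0
Sum: 1 + 5 + 1 + 2 + 3 + 1 + 1 + 1 + 0 = 15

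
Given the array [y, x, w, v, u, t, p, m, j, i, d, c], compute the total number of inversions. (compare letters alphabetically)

Out-of-order pairs: 66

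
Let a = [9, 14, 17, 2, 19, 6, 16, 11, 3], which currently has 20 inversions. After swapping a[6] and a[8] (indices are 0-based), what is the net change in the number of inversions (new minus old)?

Positions 6 and 8 hold 16 and 3; after swapping, the array is [9, 14, 17, 2, 19, 6, 3, 11, 16].
Element-by-element contributions:
9 → 2, 6, 3 → 3
14 → 2, 6, 3, 11 → 4
17 → 2, 6, 3, 11, 16 → 5
2 → none → 0
19 → 6, 3, 11, 16 → 4
6 → 3 → 1
3 → none → 0
11 → none → 0
16 → none → 0
Sum: 3 + 4 + 5 + 0 + 4 + 1 + 0 + 0 + 0 = 17
Change: 17 − 20 = -3

-3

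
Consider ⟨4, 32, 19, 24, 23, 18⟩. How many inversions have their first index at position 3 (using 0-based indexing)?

The element at index 3 is 24.
Elements after it: 23, 18
Those smaller than 24: 23, 18

2 such elements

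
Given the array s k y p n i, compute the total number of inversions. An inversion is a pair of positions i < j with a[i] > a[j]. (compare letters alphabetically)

There are 11 inversions.

For each element, count later entries that are smaller:
s: 4
k: 1
y: 3
p: 2
n: 1
i: 0
Sum: 4 + 1 + 3 + 2 + 1 + 0 = 11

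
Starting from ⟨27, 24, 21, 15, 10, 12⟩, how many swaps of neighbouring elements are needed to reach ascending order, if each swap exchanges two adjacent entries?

Minimum adjacent swaps = number of inversions (each swap of adjacent out-of-order elements removes one inversion and no swap can remove more).
Count inversions — for each element, later elements that are smaller:
27: 24, 21, 15, 10, 12 → 5
24: 21, 15, 10, 12 → 4
21: 15, 10, 12 → 3
15: 10, 12 → 2
10: none → 0
12: none → 0
Total inversions: 5 + 4 + 3 + 2 + 0 + 0 = 14

14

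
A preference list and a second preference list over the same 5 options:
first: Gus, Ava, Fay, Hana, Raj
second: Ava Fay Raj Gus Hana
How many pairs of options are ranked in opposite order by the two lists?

Pairs: 4

Assign each item its position (1..5) in the first ordering, then rewrite the second ordering as that position sequence:
positions: Gus→1, Ava→2, Fay→3, Hana→4, Raj→5
second ordering as positions: [2, 3, 5, 1, 4]
Discordant pairs = inversions in this position sequence.
2: 1 → 1
3: 1 → 1
5: 1, 4 → 2
1: 0
4: 0
Total: 1 + 1 + 2 + 0 + 0 = 4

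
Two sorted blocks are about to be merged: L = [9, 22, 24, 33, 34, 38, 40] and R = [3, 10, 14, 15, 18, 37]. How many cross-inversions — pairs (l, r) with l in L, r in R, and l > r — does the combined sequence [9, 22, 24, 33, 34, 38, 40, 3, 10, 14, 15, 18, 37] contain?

33

Count, for every r in R, how many entries of L exceed r:
r = 3: 9, 22, 24, 33, 34, 38, 40 → 7
r = 10: 22, 24, 33, 34, 38, 40 → 6
r = 14: 22, 24, 33, 34, 38, 40 → 6
r = 15: 22, 24, 33, 34, 38, 40 → 6
r = 18: 22, 24, 33, 34, 38, 40 → 6
r = 37: 38, 40 → 2
Cross-inversions: 7 + 6 + 6 + 6 + 6 + 2 = 33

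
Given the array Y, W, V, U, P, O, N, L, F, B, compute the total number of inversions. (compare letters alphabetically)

45

Sweep left to right; for each value list the smaller values that follow it:
Y → W, V, U, P, O, N, L, F, B → 9
W → V, U, P, O, N, L, F, B → 8
V → U, P, O, N, L, F, B → 7
U → P, O, N, L, F, B → 6
P → O, N, L, F, B → 5
O → N, L, F, B → 4
N → L, F, B → 3
L → F, B → 2
F → B → 1
B → none → 0
Sum: 9 + 8 + 7 + 6 + 5 + 4 + 3 + 2 + 1 + 0 = 45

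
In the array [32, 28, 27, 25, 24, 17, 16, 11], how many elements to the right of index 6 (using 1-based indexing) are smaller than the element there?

The element at index 6 is 17.
Elements after it: 16, 11
Those smaller than 17: 16, 11

2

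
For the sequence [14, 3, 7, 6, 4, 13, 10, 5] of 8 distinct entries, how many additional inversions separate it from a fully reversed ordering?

13

Maximum inversions for 8 distinct elements is C(8, 2) = 8·7/2 = 28.
Current inversions — for each element, count later smaller elements:
14: 7
3: 0
7: 3
6: 2
4: 0
13: 2
10: 1
5: 0
Current total: 7 + 0 + 3 + 2 + 0 + 2 + 1 + 0 = 15
Shortfall: 28 − 15 = 13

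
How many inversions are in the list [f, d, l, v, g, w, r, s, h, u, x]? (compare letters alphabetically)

Sweep left to right; for each value list the smaller values that follow it:
f: 1
d: 0
l: 2
v: 5
g: 0
w: 4
r: 1
s: 1
h: 0
u: 0
x: 0
Sum: 1 + 0 + 2 + 5 + 0 + 4 + 1 + 1 + 0 + 0 + 0 = 14

14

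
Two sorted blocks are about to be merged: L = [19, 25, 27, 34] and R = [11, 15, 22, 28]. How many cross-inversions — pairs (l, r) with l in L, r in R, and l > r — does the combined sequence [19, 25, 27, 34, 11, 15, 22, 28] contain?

Take each right-half value and tally the left-half values above it:
r = 11: 19, 25, 27, 34 → 4
r = 15: 19, 25, 27, 34 → 4
r = 22: 25, 27, 34 → 3
r = 28: 34 → 1
Cross-inversions: 4 + 4 + 3 + 1 = 12

Split inversions: 12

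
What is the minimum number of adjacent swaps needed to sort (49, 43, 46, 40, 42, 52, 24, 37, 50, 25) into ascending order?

The minimum number of adjacent swaps to sort an array equals its inversion count, since every such swap removes exactly one inversion.
Count inversions — for each element, later elements that are smaller:
49: 43, 46, 40, 42, 24, 37, 25 → 7
43: 40, 42, 24, 37, 25 → 5
46: 40, 42, 24, 37, 25 → 5
40: 24, 37, 25 → 3
42: 24, 37, 25 → 3
52: 24, 37, 50, 25 → 4
24: none → 0
37: 25 → 1
50: 25 → 1
25: none → 0
Total inversions: 7 + 5 + 5 + 3 + 3 + 4 + 0 + 1 + 1 + 0 = 29

Swaps: 29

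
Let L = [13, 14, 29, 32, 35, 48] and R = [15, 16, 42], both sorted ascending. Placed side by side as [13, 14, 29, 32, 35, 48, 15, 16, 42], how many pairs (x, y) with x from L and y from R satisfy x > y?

Take each right-half value and tally the left-half values above it:
r = 15: 29, 32, 35, 48 → 4
r = 16: 29, 32, 35, 48 → 4
r = 42: 48 → 1
Cross-inversions: 4 + 4 + 1 = 9

9 split inversions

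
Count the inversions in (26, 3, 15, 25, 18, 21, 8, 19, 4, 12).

28 inversions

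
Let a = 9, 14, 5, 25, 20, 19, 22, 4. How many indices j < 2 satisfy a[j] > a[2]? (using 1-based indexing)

The element at index 2 is 14.
Elements before it: 9
None of them are larger than 14.

0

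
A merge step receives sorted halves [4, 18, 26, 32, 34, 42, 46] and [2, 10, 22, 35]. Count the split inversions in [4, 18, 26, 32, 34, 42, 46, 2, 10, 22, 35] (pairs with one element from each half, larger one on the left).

Take each right-half value and tally the left-half values above it:
r = 2: 4, 18, 26, 32, 34, 42, 46 → 7
r = 10: 18, 26, 32, 34, 42, 46 → 6
r = 22: 26, 32, 34, 42, 46 → 5
r = 35: 42, 46 → 2
Cross-inversions: 7 + 6 + 5 + 2 = 20

20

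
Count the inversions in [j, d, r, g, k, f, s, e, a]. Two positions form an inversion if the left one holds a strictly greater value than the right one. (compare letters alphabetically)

Sweep left to right; for each value list the smaller values that follow it:
j: 5
d: 1
r: 5
g: 3
k: 3
f: 2
s: 2
e: 1
a: 0
Sum: 5 + 1 + 5 + 3 + 3 + 2 + 2 + 1 + 0 = 22

22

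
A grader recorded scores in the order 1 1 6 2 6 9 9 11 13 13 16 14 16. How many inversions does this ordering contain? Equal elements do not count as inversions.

2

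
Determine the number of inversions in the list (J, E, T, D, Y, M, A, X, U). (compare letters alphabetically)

Element-by-element contributions:
J: 3
E: 2
T: 3
D: 1
Y: 4
M: 1
A: 0
X: 1
U: 0
Sum: 3 + 2 + 3 + 1 + 4 + 1 + 0 + 1 + 0 = 15

15 inversions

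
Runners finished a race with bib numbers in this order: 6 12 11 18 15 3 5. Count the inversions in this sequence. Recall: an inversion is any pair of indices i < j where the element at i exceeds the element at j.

Inversion pairs (indices are 1-based):
(1,6): 6 > 3
(1,7): 6 > 5
(2,3): 12 > 11
(2,6): 12 > 3
(2,7): 12 > 5
(3,6): 11 > 3
(3,7): 11 > 5
(4,5): 18 > 15
(4,6): 18 > 3
(4,7): 18 > 5
(5,6): 15 > 3
(5,7): 15 > 5
That's 12 pairs.

12 out-of-order pairs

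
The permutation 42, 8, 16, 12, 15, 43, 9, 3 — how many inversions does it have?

18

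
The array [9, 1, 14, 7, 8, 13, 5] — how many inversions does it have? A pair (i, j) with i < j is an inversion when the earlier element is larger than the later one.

Out-of-order pairs: 11

Element-by-element contributions:
9 → 1, 7, 8, 5 → 4
1 → none → 0
14 → 7, 8, 13, 5 → 4
7 → 5 → 1
8 → 5 → 1
13 → 5 → 1
5 → none → 0
Sum: 4 + 0 + 4 + 1 + 1 + 1 + 0 = 11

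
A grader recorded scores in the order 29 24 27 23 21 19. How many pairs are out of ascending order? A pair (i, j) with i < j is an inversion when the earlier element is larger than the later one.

14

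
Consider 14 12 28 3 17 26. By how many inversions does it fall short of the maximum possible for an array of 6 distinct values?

Maximum inversions for 6 distinct elements is C(6, 2) = 6·5/2 = 15.
Current inversions — for each element, count later smaller elements:
14: 2
12: 1
28: 3
3: 0
17: 0
26: 0
Current total: 2 + 1 + 3 + 0 + 0 + 0 = 6
Shortfall: 15 − 6 = 9

9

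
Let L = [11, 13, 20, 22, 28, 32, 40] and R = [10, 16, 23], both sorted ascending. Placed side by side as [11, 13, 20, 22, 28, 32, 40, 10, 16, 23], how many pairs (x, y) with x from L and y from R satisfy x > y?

Count, for every r in R, how many entries of L exceed r:
r = 10: 11, 13, 20, 22, 28, 32, 40 → 7
r = 16: 20, 22, 28, 32, 40 → 5
r = 23: 28, 32, 40 → 3
Cross-inversions: 7 + 5 + 3 = 15

15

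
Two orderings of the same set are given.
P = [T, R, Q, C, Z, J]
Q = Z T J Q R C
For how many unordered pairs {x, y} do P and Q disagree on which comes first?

8 disagreeing pairs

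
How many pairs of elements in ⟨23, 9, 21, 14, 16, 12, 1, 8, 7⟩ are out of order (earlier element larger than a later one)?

For each element, count later entries that are smaller:
23: 8
9: 3
21: 6
14: 4
16: 4
12: 3
1: 0
8: 1
7: 0
Sum: 8 + 3 + 6 + 4 + 4 + 3 + 0 + 1 + 0 = 29

29 out-of-order pairs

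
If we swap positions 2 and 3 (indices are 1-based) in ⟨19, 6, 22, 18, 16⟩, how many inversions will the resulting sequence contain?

Positions 2 and 3 hold 6 and 22; after swapping, the array is [19, 22, 6, 18, 16].
Sweep left to right; for each value list the smaller values that follow it:
19: 3
22: 3
6: 0
18: 1
16: 0
Sum: 3 + 3 + 0 + 1 + 0 = 7

7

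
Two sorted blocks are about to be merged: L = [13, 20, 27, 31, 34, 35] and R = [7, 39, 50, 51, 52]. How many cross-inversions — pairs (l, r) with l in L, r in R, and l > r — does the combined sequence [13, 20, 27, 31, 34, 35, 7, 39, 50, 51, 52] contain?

There are 6 split inversions.

For each element r of the right run, count left-run elements greater than r:
r = 7: 13, 20, 27, 31, 34, 35 → 6
r = 39: none → 0
r = 50: none → 0
r = 51: none → 0
r = 52: none → 0
Cross-inversions: 6 + 0 + 0 + 0 + 0 = 6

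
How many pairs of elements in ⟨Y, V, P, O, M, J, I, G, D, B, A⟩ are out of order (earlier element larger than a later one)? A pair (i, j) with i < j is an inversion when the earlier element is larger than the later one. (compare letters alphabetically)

55 inversions

Count, for each position, how many later elements it exceeds:
Y → V, P, O, M, J, I, G, D, B, A → 10
V → P, O, M, J, I, G, D, B, A → 9
P → O, M, J, I, G, D, B, A → 8
O → M, J, I, G, D, B, A → 7
M → J, I, G, D, B, A → 6
J → I, G, D, B, A → 5
I → G, D, B, A → 4
G → D, B, A → 3
D → B, A → 2
B → A → 1
A → none → 0
Sum: 10 + 9 + 8 + 7 + 6 + 5 + 4 + 3 + 2 + 1 + 0 = 55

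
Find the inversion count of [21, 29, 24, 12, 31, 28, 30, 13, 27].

Element-by-element contributions:
21 → 12, 13 → 2
29 → 24, 12, 28, 13, 27 → 5
24 → 12, 13 → 2
12 → none → 0
31 → 28, 30, 13, 27 → 4
28 → 13, 27 → 2
30 → 13, 27 → 2
13 → none → 0
27 → none → 0
Sum: 2 + 5 + 2 + 0 + 4 + 2 + 2 + 0 + 0 = 17

17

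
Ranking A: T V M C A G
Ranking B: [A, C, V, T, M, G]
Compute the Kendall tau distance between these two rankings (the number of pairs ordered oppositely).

8

Assign each item its position (1..6) in the first ordering, then rewrite the second ordering as that position sequence:
positions: T→1, V→2, M→3, C→4, A→5, G→6
second ordering as positions: [5, 4, 2, 1, 3, 6]
Discordant pairs = inversions in this position sequence.
5: 4, 2, 1, 3 → 4
4: 2, 1, 3 → 3
2: 1 → 1
1: 0
3: 0
6: 0
Total: 4 + 3 + 1 + 0 + 0 + 0 = 8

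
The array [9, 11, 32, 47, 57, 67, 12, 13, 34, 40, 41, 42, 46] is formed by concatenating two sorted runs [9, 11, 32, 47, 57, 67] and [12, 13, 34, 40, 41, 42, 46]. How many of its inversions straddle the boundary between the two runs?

Take each right-half value and tally the left-half values above it:
r = 12: 32, 47, 57, 67 → 4
r = 13: 32, 47, 57, 67 → 4
r = 34: 47, 57, 67 → 3
r = 40: 47, 57, 67 → 3
r = 41: 47, 57, 67 → 3
r = 42: 47, 57, 67 → 3
r = 46: 47, 57, 67 → 3
Cross-inversions: 4 + 4 + 3 + 3 + 3 + 3 + 3 = 23

23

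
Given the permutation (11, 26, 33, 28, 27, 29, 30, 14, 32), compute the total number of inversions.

For each element, count later entries that are smaller:
11 → none → 0
26 → 14 → 1
33 → 28, 27, 29, 30, 14, 32 → 6
28 → 27, 14 → 2
27 → 14 → 1
29 → 14 → 1
30 → 14 → 1
14 → none → 0
32 → none → 0
Sum: 0 + 1 + 6 + 2 + 1 + 1 + 1 + 0 + 0 = 12

12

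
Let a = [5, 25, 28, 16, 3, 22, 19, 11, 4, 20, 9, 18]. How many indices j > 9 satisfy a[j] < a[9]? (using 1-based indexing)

The element at index 9 is 4.
Elements after it: 20, 9, 18
None of them are smaller than 4.

0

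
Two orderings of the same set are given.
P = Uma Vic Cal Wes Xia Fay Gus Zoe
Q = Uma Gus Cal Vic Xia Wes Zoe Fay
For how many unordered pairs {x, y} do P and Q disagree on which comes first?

8

Assign each item its position (1..8) in the first ordering, then rewrite the second ordering as that position sequence:
positions: Uma→1, Vic→2, Cal→3, Wes→4, Xia→5, Fay→6, Gus→7, Zoe→8
second ordering as positions: [1, 7, 3, 2, 5, 4, 8, 6]
Discordant pairs = inversions in this position sequence.
1: 0
7: 3, 2, 5, 4, 6 → 5
3: 2 → 1
2: 0
5: 4 → 1
4: 0
8: 6 → 1
6: 0
Total: 0 + 5 + 1 + 0 + 1 + 0 + 1 + 0 = 8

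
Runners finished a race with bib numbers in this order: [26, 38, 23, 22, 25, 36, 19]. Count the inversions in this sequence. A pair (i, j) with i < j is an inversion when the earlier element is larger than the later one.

Inversions: 14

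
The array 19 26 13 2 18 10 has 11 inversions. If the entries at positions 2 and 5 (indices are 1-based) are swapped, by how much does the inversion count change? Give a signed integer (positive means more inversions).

-1

Positions 2 and 5 hold 26 and 18; after swapping, the array is [19, 18, 13, 2, 26, 10].
Count, for each position, how many later elements it exceeds:
19: 4
18: 3
13: 2
2: 0
26: 1
10: 0
Sum: 4 + 3 + 2 + 0 + 1 + 0 = 10
Change: 10 − 11 = -1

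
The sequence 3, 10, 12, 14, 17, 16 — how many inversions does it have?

1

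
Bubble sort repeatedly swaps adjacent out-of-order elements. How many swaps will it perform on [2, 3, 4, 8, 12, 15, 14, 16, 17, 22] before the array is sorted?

The minimum number of adjacent swaps to sort an array equals its inversion count, since every such swap removes exactly one inversion.
Count inversions — for each element, later elements that are smaller:
2: none → 0
3: none → 0
4: none → 0
8: none → 0
12: none → 0
15: 14 → 1
14: none → 0
16: none → 0
17: none → 0
22: none → 0
Total inversions: 0 + 0 + 0 + 0 + 0 + 1 + 0 + 0 + 0 + 0 = 1

1 adjacent swap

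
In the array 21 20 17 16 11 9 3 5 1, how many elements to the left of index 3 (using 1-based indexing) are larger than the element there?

2 such elements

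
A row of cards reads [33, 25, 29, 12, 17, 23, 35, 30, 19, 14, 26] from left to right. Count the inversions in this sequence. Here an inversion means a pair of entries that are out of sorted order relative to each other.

31

Count, for each position, how many later elements it exceeds:
33: 9
25: 5
29: 6
12: 0
17: 1
23: 2
35: 4
30: 3
19: 1
14: 0
26: 0
Sum: 9 + 5 + 6 + 0 + 1 + 2 + 4 + 3 + 1 + 0 + 0 = 31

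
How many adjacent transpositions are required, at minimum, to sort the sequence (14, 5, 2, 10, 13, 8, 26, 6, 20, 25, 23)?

There are 17 swaps.

Each adjacent swap fixes exactly one inversion, so the minimum swap count equals the number of inversions.
Count inversions — for each element, later elements that are smaller:
14: 5, 2, 10, 13, 8, 6 → 6
5: 2 → 1
2: none → 0
10: 8, 6 → 2
13: 8, 6 → 2
8: 6 → 1
26: 6, 20, 25, 23 → 4
6: none → 0
20: none → 0
25: 23 → 1
23: none → 0
Total inversions: 6 + 1 + 0 + 2 + 2 + 1 + 4 + 0 + 0 + 1 + 0 = 17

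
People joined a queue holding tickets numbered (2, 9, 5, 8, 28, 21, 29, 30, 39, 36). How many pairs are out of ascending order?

Inversions: 4

Count, for each position, how many later elements it exceeds:
2 → none → 0
9 → 5, 8 → 2
5 → none → 0
8 → none → 0
28 → 21 → 1
21 → none → 0
29 → none → 0
30 → none → 0
39 → 36 → 1
36 → none → 0
Sum: 0 + 2 + 0 + 0 + 1 + 0 + 0 + 0 + 1 + 0 = 4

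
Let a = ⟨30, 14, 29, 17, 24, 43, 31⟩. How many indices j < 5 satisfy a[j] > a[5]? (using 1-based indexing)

2 such elements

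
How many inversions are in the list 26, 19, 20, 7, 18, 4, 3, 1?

26

Sweep left to right; for each value list the smaller values that follow it:
26: 7
19: 5
20: 5
7: 3
18: 3
4: 2
3: 1
1: 0
Sum: 7 + 5 + 5 + 3 + 3 + 2 + 1 + 0 = 26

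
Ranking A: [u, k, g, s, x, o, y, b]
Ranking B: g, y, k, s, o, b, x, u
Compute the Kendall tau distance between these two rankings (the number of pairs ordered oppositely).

14

Assign each item its position (1..8) in the first ordering, then rewrite the second ordering as that position sequence:
positions: u→1, k→2, g→3, s→4, x→5, o→6, y→7, b→8
second ordering as positions: [3, 7, 2, 4, 6, 8, 5, 1]
Discordant pairs = inversions in this position sequence.
3: 2, 1 → 2
7: 2, 4, 6, 5, 1 → 5
2: 1 → 1
4: 1 → 1
6: 5, 1 → 2
8: 5, 1 → 2
5: 1 → 1
1: 0
Total: 2 + 5 + 1 + 1 + 2 + 2 + 1 + 0 = 14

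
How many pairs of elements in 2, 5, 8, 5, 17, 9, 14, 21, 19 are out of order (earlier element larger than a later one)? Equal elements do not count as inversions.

For each element, count later entries that are smaller:
2: 0
5: 0
8: 1
5: 0
17: 2
9: 0
14: 0
21: 1
19: 0
Sum: 0 + 0 + 1 + 0 + 2 + 0 + 0 + 1 + 0 = 4

4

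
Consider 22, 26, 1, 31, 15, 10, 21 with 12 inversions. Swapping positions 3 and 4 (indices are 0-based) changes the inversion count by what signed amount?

Positions 3 and 4 hold 31 and 15; after swapping, the array is [22, 26, 1, 15, 31, 10, 21].
For each element, count later entries that are smaller:
22: 4
26: 4
1: 0
15: 1
31: 2
10: 0
21: 0
Sum: 4 + 4 + 0 + 1 + 2 + 0 + 0 = 11
Change: 11 − 12 = -1

-1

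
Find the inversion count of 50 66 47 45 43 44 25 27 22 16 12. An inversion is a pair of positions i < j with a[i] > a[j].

Element-by-element contributions:
50 → 47, 45, 43, 44, 25, 27, 22, 16, 12 → 9
66 → 47, 45, 43, 44, 25, 27, 22, 16, 12 → 9
47 → 45, 43, 44, 25, 27, 22, 16, 12 → 8
45 → 43, 44, 25, 27, 22, 16, 12 → 7
43 → 25, 27, 22, 16, 12 → 5
44 → 25, 27, 22, 16, 12 → 5
25 → 22, 16, 12 → 3
27 → 22, 16, 12 → 3
22 → 16, 12 → 2
16 → 12 → 1
12 → none → 0
Sum: 9 + 9 + 8 + 7 + 5 + 5 + 3 + 3 + 2 + 1 + 0 = 52

52 out-of-order pairs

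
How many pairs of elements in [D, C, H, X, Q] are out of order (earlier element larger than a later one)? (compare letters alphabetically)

Inversions: 2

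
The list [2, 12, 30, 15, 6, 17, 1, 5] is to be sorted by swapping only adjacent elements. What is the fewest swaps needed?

The minimum number of adjacent swaps to sort an array equals its inversion count, since every such swap removes exactly one inversion.
Count inversions — for each element, later elements that are smaller:
2: 1 → 1
12: 6, 1, 5 → 3
30: 15, 6, 17, 1, 5 → 5
15: 6, 1, 5 → 3
6: 1, 5 → 2
17: 1, 5 → 2
1: none → 0
5: none → 0
Total inversions: 1 + 3 + 5 + 3 + 2 + 2 + 0 + 0 = 16

There are 16 swaps.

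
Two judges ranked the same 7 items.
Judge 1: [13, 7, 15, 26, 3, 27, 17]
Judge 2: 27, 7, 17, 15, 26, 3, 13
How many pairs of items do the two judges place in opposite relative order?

Assign each item its position (1..7) in the first ordering, then rewrite the second ordering as that position sequence:
positions: 13→1, 7→2, 15→3, 26→4, 3→5, 27→6, 17→7
second ordering as positions: [6, 2, 7, 3, 4, 5, 1]
Discordant pairs = inversions in this position sequence.
6: 2, 3, 4, 5, 1 → 5
2: 1 → 1
7: 3, 4, 5, 1 → 4
3: 1 → 1
4: 1 → 1
5: 1 → 1
1: 0
Total: 5 + 1 + 4 + 1 + 1 + 1 + 0 = 13

13 discordant pairs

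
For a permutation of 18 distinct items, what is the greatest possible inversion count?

The maximum occurs when the array is in strictly decreasing order: every one of the C(18, 2) pairs is inverted.
C(18, 2) = 18·17/2 = 153

There are 153 inversions.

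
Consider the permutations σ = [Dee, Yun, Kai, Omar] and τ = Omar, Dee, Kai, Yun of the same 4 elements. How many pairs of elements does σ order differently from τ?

4

Assign each item its position (1..4) in the first ordering, then rewrite the second ordering as that position sequence:
positions: Dee→1, Yun→2, Kai→3, Omar→4
second ordering as positions: [4, 1, 3, 2]
Discordant pairs = inversions in this position sequence.
4: 1, 3, 2 → 3
1: 0
3: 2 → 1
2: 0
Total: 3 + 0 + 1 + 0 = 4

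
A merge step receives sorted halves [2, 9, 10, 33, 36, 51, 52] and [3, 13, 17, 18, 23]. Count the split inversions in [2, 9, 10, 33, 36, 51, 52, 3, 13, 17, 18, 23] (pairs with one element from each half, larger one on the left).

22

Count, for every r in R, how many entries of L exceed r:
r = 3: 9, 10, 33, 36, 51, 52 → 6
r = 13: 33, 36, 51, 52 → 4
r = 17: 33, 36, 51, 52 → 4
r = 18: 33, 36, 51, 52 → 4
r = 23: 33, 36, 51, 52 → 4
Cross-inversions: 6 + 4 + 4 + 4 + 4 = 22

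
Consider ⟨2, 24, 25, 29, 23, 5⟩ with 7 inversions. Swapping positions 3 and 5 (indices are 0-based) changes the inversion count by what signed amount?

-3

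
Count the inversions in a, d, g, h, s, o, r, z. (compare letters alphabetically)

For each element, count later entries that are smaller:
a: 0
d: 0
g: 0
h: 0
s: 2
o: 0
r: 0
z: 0
Sum: 0 + 0 + 0 + 0 + 2 + 0 + 0 + 0 = 2

2 out-of-order pairs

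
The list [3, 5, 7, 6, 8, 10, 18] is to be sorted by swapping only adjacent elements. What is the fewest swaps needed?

1 adjacent swap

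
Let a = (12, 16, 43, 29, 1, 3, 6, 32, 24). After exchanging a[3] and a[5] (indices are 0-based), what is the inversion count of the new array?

Positions 3 and 5 hold 29 and 3; after swapping, the array is [12, 16, 43, 3, 1, 29, 6, 32, 24].
Sweep left to right; for each value list the smaller values that follow it:
12 → 3, 1, 6 → 3
16 → 3, 1, 6 → 3
43 → 3, 1, 29, 6, 32, 24 → 6
3 → 1 → 1
1 → none → 0
29 → 6, 24 → 2
6 → none → 0
32 → 24 → 1
24 → none → 0
Sum: 3 + 3 + 6 + 1 + 0 + 2 + 0 + 1 + 0 = 16

Inversions: 16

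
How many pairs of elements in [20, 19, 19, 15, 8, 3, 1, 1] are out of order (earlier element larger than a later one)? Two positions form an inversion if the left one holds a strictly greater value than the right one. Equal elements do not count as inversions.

For each element, count later entries that are smaller:
20 → 19, 19, 15, 8, 3, 1, 1 → 7
19 → 15, 8, 3, 1, 1 → 5
19 → 15, 8, 3, 1, 1 → 5
15 → 8, 3, 1, 1 → 4
8 → 3, 1, 1 → 3
3 → 1, 1 → 2
1 → none → 0
1 → none → 0
Sum: 7 + 5 + 5 + 4 + 3 + 2 + 0 + 0 = 26

26 inversions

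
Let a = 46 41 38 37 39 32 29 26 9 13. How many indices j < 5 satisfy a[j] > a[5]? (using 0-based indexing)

5 such elements

The element at index 5 is 32.
Elements before it: 46, 41, 38, 37, 39
Those larger than 32: 46, 41, 38, 37, 39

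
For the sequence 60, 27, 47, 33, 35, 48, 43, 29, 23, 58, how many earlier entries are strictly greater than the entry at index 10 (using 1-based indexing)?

1

The element at index 10 is 58.
Elements before it: 60, 27, 47, 33, 35, 48, 43, 29, 23
Those larger than 58: 60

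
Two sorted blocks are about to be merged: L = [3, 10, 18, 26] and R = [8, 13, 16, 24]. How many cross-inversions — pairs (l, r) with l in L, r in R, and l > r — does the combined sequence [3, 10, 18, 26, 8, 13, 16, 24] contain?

8

For each element r of the right run, count left-run elements greater than r:
r = 8: 10, 18, 26 → 3
r = 13: 18, 26 → 2
r = 16: 18, 26 → 2
r = 24: 26 → 1
Cross-inversions: 3 + 2 + 2 + 1 = 8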